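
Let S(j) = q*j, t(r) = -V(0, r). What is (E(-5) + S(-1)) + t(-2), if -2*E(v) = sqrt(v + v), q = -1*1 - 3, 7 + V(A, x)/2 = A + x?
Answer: 22 - I*sqrt(10)/2 ≈ 22.0 - 1.5811*I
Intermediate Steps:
V(A, x) = -14 + 2*A + 2*x (V(A, x) = -14 + 2*(A + x) = -14 + (2*A + 2*x) = -14 + 2*A + 2*x)
t(r) = 14 - 2*r (t(r) = -(-14 + 2*0 + 2*r) = -(-14 + 0 + 2*r) = -(-14 + 2*r) = 14 - 2*r)
q = -4 (q = -1 - 3 = -4)
S(j) = -4*j
E(v) = -sqrt(2)*sqrt(v)/2 (E(v) = -sqrt(v + v)/2 = -sqrt(2)*sqrt(v)/2)
(E(-5) + S(-1)) + t(-2) = (-sqrt(2)*sqrt(-5)/2 - 4*(-1)) + (14 - 2*(-2)) = (-sqrt(2)*I*sqrt(5)/2 + 4) + (14 + 4) = (-I*sqrt(10)/2 + 4) + 18 = (4 - I*sqrt(10)/2) + 18 = 22 - I*sqrt(10)/2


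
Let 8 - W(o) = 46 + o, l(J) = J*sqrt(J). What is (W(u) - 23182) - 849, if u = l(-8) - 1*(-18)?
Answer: -24087 + 16*I*sqrt(2) ≈ -24087.0 + 22.627*I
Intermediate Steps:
l(J) = J**(3/2)
u = 18 - 16*I*sqrt(2) (u = (-8)**(3/2) - 1*(-18) = -16*I*sqrt(2) + 18 = 18 - 16*I*sqrt(2) ≈ 18.0 - 22.627*I)
W(o) = -38 - o (W(o) = 8 - (46 + o) = 8 + (-46 - o) = -38 - o)
(W(u) - 23182) - 849 = ((-38 - (18 - 16*I*sqrt(2))) - 23182) - 849 = ((-38 + (-18 + 16*I*sqrt(2))) - 23182) - 849 = ((-56 + 16*I*sqrt(2)) - 23182) - 849 = (-23238 + 16*I*sqrt(2)) - 849 = -24087 + 16*I*sqrt(2)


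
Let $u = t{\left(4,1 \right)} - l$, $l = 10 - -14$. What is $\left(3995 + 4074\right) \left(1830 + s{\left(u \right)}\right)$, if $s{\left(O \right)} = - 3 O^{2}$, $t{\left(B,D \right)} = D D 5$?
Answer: $6027543$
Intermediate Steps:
$t{\left(B,D \right)} = 5 D^{2}$ ($t{\left(B,D \right)} = D^{2} \cdot 5 = 5 D^{2}$)
$l = 24$ ($l = 10 + 14 = 24$)
$u = -19$ ($u = 5 \cdot 1^{2} - 24 = 5 \cdot 1 - 24 = 5 - 24 = -19$)
$\left(3995 + 4074\right) \left(1830 + s{\left(u \right)}\right) = \left(3995 + 4074\right) \left(1830 - 3 \left(-19\right)^{2}\right) = 8069 \left(1830 - 1083\right) = 8069 \cdot 747 = 6027543$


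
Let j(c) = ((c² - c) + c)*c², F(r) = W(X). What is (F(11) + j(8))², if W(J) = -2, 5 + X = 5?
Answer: 16760836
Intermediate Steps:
X = 0 (X = -5 + 5 = 0)
F(r) = -2
j(c) = c⁴ (j(c) = c²*c² = c⁴)
(F(11) + j(8))² = (-2 + 8⁴)² = (-2 + 4096)² = 4094² = 16760836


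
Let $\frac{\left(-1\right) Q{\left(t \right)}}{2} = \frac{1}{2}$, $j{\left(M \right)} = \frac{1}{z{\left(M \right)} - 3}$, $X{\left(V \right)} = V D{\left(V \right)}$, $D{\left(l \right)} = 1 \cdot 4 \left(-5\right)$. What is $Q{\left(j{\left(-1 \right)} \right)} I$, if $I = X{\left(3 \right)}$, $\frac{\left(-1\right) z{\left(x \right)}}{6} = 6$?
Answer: $60$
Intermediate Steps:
$D{\left(l \right)} = -20$ ($D{\left(l \right)} = 4 \left(-5\right) = -20$)
$z{\left(x \right)} = -36$ ($z{\left(x \right)} = \left(-6\right) 6 = -36$)
$X{\left(V \right)} = - 20 V$ ($X{\left(V \right)} = V \left(-20\right) = - 20 V$)
$j{\left(M \right)} = - \frac{1}{39}$ ($j{\left(M \right)} = \frac{1}{-36 - 3} = \frac{1}{-39} = - \frac{1}{39}$)
$Q{\left(t \right)} = -1$ ($Q{\left(t \right)} = - \frac{2}{2} = \left(-2\right) \frac{1}{2} = -1$)
$I = -60$ ($I = \left(-20\right) 3 = -60$)
$Q{\left(j{\left(-1 \right)} \right)} I = \left(-1\right) \left(-60\right) = 60$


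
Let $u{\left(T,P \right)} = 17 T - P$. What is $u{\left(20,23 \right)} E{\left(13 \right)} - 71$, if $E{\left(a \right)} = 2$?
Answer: $563$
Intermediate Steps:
$u{\left(T,P \right)} = - P + 17 T$
$u{\left(20,23 \right)} E{\left(13 \right)} - 71 = \left(\left(-1\right) 23 + 17 \cdot 20\right) 2 - 71 = \left(-23 + 340\right) 2 - 71 = 317 \cdot 2 - 71 = 634 - 71 = 563$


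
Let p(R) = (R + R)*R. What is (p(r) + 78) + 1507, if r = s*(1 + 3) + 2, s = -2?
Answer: 1657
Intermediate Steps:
r = -6 (r = -2*(1 + 3) + 2 = -2*4 + 2 = -8 + 2 = -6)
p(R) = 2*R**2 (p(R) = (2*R)*R = 2*R**2)
(p(r) + 78) + 1507 = (2*(-6)**2 + 78) + 1507 = (2*36 + 78) + 1507 = (72 + 78) + 1507 = 150 + 1507 = 1657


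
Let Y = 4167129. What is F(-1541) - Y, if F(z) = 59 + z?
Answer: -4168611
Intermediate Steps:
F(-1541) - Y = (59 - 1541) - 1*4167129 = -1482 - 4167129 = -4168611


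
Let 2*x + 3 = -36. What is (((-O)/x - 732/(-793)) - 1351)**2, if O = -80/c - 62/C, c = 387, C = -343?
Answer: 48849178945028125225/26800283256201 ≈ 1.8227e+6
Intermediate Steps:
x = -39/2 (x = -3/2 + (1/2)*(-36) = -3/2 - 18 = -39/2 ≈ -19.500)
O = -3446/132741 (O = -80/387 - 62/(-343) = -80*1/387 - 62*(-1/343) = -80/387 + 62/343 = -3446/132741 ≈ -0.025960)
(((-O)/x - 732/(-793)) - 1351)**2 = (((-1*(-3446/132741))/(-39/2) - 732/(-793)) - 1351)**2 = (((3446/132741)*(-2/39) - 732*(-1/793)) - 1351)**2 = ((-6892/5176899 + 12/13) - 1351)**2 = (4771784/5176899 - 1351)**2 = (-6989218765/5176899)**2 = 48849178945028125225/26800283256201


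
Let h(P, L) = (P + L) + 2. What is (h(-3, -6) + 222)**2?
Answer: 46225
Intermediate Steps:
h(P, L) = 2 + L + P (h(P, L) = (L + P) + 2 = 2 + L + P)
(h(-3, -6) + 222)**2 = ((2 - 6 - 3) + 222)**2 = (-7 + 222)**2 = 215**2 = 46225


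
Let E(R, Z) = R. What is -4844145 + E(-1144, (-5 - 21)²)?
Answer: -4845289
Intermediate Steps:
-4844145 + E(-1144, (-5 - 21)²) = -4844145 - 1144 = -4845289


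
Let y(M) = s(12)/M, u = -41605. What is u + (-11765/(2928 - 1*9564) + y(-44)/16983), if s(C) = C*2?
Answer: -5730572118779/137743452 ≈ -41603.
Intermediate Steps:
s(C) = 2*C
y(M) = 24/M (y(M) = (2*12)/M = 24/M)
u + (-11765/(2928 - 1*9564) + y(-44)/16983) = -41605 + (-11765/(2928 - 1*9564) + (24/(-44))/16983) = -41605 + (-11765/(2928 - 9564) + (24*(-1/44))*(1/16983)) = -41605 + (-11765/(-6636) - 6/11*1/16983) = -41605 + (-11765*(-1/6636) - 2/62271) = -41605 + (11765/6636 - 2/62271) = -41605 + 244201681/137743452 = -5730572118779/137743452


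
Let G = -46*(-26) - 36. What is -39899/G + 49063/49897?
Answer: -1933927323/57880520 ≈ -33.412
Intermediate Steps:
G = 1160 (G = 1196 - 36 = 1160)
-39899/G + 49063/49897 = -39899/1160 + 49063/49897 = -1933927323/57880520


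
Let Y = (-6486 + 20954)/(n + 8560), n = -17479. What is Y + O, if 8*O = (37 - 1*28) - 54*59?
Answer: -28451407/71352 ≈ -398.75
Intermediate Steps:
Y = -14468/8919 (Y = (-6486 + 20954)/(-17479 + 8560) = 14468/(-8919) = 14468*(-1/8919) = -14468/8919 ≈ -1.6222)
O = -3177/8 (O = ((37 - 1*28) - 54*59)/8 = ((37 - 28) - 3186)/8 = (9 - 3186)/8 = (⅛)*(-3177) = -3177/8 ≈ -397.13)
Y + O = -14468/8919 - 3177/8 = -28451407/71352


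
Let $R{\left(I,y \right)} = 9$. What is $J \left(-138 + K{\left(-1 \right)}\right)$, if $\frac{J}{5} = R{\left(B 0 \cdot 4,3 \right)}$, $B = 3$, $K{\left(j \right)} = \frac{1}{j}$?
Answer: $-6255$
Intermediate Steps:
$J = 45$ ($J = 5 \cdot 9 = 45$)
$J \left(-138 + K{\left(-1 \right)}\right) = 45 \left(-138 + \frac{1}{-1}\right) = 45 \left(-138 - 1\right) = 45 \left(-139\right) = -6255$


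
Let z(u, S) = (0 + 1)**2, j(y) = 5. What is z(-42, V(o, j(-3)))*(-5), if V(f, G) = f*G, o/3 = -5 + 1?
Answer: -5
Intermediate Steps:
o = -12 (o = 3*(-5 + 1) = 3*(-4) = -12)
V(f, G) = G*f
z(u, S) = 1 (z(u, S) = 1**2 = 1)
z(-42, V(o, j(-3)))*(-5) = 1*(-5) = -5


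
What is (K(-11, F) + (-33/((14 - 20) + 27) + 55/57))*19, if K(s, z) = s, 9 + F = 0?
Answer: -4631/21 ≈ -220.52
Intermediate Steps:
F = -9 (F = -9 + 0 = -9)
(K(-11, F) + (-33/((14 - 20) + 27) + 55/57))*19 = (-11 + (-33/((14 - 20) + 27) + 55/57))*19 = (-11 + (-33/(-6 + 27) + 55*(1/57)))*19 = (-11 + (-33/21 + 55/57))*19 = (-11 + (-33*1/21 + 55/57))*19 = (-11 + (-11/7 + 55/57))*19 = (-11 - 242/399)*19 = -4631/399*19 = -4631/21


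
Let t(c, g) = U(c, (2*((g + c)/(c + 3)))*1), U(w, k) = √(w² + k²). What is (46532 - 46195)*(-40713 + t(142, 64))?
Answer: -13720281 + 674*√106029461/145 ≈ -1.3672e+7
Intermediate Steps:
U(w, k) = √(k² + w²)
t(c, g) = √(c² + 4*(c + g)²/(3 + c)²) (t(c, g) = √(((2*((g + c)/(c + 3)))*1)² + c²) = √(((2*((c + g)/(3 + c)))*1)² + c²) = √(((2*(c + g)/(3 + c))*1)² + c²) = √((2*(c + g)/(3 + c))² + c²) = √(4*(c + g)²/(3 + c)² + c²) = √(c² + 4*(c + g)²/(3 + c)²))
(46532 - 46195)*(-40713 + t(142, 64)) = (46532 - 46195)*(-40713 + √(142² + 4*(142 + 64)²/(3 + 142)²)) = 337*(-40713 + √(20164 + 4*206²/145²)) = 337*(-40713 + √(20164 + 4*(1/21025)*42436)) = 337*(-40713 + √(20164 + 169744/21025)) = 337*(-40713 + √(424117844/21025)) = 337*(-40713 + 2*√106029461/145) = -13720281 + 674*√106029461/145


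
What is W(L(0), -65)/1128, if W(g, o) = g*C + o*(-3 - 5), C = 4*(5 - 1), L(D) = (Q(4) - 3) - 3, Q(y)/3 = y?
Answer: 77/141 ≈ 0.54610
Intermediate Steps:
Q(y) = 3*y
L(D) = 6 (L(D) = (3*4 - 3) - 3 = (12 - 3) - 3 = 9 - 3 = 6)
C = 16 (C = 4*4 = 16)
W(g, o) = -8*o + 16*g (W(g, o) = g*16 + o*(-3 - 5) = 16*g + o*(-8) = 16*g - 8*o = -8*o + 16*g)
W(L(0), -65)/1128 = (-8*(-65) + 16*6)/1128 = (520 + 96)*(1/1128) = 616*(1/1128) = 77/141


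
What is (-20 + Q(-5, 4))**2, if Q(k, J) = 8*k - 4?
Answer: 4096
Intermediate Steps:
Q(k, J) = -4 + 8*k
(-20 + Q(-5, 4))**2 = (-20 + (-4 + 8*(-5)))**2 = (-20 + (-4 - 40))**2 = (-20 - 44)**2 = (-64)**2 = 4096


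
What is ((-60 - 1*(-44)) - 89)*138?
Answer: -14490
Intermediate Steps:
((-60 - 1*(-44)) - 89)*138 = ((-60 + 44) - 89)*138 = (-16 - 89)*138 = -105*138 = -14490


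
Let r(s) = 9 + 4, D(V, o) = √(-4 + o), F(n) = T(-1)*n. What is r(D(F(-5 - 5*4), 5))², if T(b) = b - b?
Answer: 169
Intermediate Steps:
T(b) = 0
F(n) = 0 (F(n) = 0*n = 0)
r(s) = 13
r(D(F(-5 - 5*4), 5))² = 13² = 169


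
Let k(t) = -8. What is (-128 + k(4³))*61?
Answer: -8296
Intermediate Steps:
(-128 + k(4³))*61 = (-128 - 8)*61 = -136*61 = -8296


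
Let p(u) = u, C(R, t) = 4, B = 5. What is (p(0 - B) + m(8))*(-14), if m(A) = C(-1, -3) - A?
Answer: 126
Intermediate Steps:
m(A) = 4 - A
(p(0 - B) + m(8))*(-14) = ((0 - 1*5) + (4 - 1*8))*(-14) = ((0 - 5) + (4 - 8))*(-14) = (-5 - 4)*(-14) = -9*(-14) = 126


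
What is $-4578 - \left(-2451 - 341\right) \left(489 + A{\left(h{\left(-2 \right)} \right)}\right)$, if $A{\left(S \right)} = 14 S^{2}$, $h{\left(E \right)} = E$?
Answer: $1517062$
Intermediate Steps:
$-4578 - \left(-2451 - 341\right) \left(489 + A{\left(h{\left(-2 \right)} \right)}\right) = -4578 - \left(-2451 - 341\right) \left(489 + 14 \left(-2\right)^{2}\right) = -4578 - - 2792 \left(489 + 14 \cdot 4\right) = -4578 - - 2792 \left(489 + 56\right) = -4578 - \left(-2792\right) 545 = -4578 - -1521640 = -4578 + 1521640 = 1517062$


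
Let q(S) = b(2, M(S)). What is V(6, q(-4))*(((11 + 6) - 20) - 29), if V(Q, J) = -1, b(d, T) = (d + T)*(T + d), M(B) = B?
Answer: 32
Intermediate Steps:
b(d, T) = (T + d)**2 (b(d, T) = (T + d)*(T + d) = (T + d)**2)
q(S) = (2 + S)**2 (q(S) = (S + 2)**2 = (2 + S)**2)
V(6, q(-4))*(((11 + 6) - 20) - 29) = -(((11 + 6) - 20) - 29) = -((17 - 20) - 29) = -(-3 - 29) = -1*(-32) = 32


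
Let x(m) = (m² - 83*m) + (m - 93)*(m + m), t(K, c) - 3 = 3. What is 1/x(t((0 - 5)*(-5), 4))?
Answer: -1/1506 ≈ -0.00066401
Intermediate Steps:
t(K, c) = 6 (t(K, c) = 3 + 3 = 6)
x(m) = m² - 83*m + 2*m*(-93 + m) (x(m) = (m² - 83*m) + (-93 + m)*(2*m) = (m² - 83*m) + 2*m*(-93 + m) = m² - 83*m + 2*m*(-93 + m))
1/x(t((0 - 5)*(-5), 4)) = 1/(6*(-269 + 3*6)) = 1/(6*(-269 + 18)) = 1/(6*(-251)) = 1/(-1506) = -1/1506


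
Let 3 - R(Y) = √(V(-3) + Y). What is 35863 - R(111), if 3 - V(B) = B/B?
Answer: 35860 + √113 ≈ 35871.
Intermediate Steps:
V(B) = 2 (V(B) = 3 - B/B = 3 - 1*1 = 3 - 1 = 2)
R(Y) = 3 - √(2 + Y)
35863 - R(111) = 35863 - (3 - √(2 + 111)) = 35863 - (3 - √113) = 35863 + (-3 + √113) = 35860 + √113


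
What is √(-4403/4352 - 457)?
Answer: I*√117251/16 ≈ 21.401*I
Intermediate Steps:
√(-4403/4352 - 457) = √(-4403*1/4352 - 457) = √(-259/256 - 457) = √(-117251/256) = I*√117251/16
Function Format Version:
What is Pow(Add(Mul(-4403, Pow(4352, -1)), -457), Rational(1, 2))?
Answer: Mul(Rational(1, 16), I, Pow(117251, Rational(1, 2))) ≈ Mul(21.401, I)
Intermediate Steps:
Pow(Add(Mul(-4403, Pow(4352, -1)), -457), Rational(1, 2)) = Pow(Add(Mul(-4403, Rational(1, 4352)), -457), Rational(1, 2)) = Pow(Add(Rational(-259, 256), -457), Rational(1, 2)) = Pow(Rational(-117251, 256), Rational(1, 2)) = Mul(Rational(1, 16), I, Pow(117251, Rational(1, 2)))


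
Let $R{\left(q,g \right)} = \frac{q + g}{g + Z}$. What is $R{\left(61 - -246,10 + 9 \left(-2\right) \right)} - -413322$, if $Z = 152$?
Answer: $\frac{59518667}{144} \approx 4.1332 \cdot 10^{5}$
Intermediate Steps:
$R{\left(q,g \right)} = \frac{g + q}{152 + g}$ ($R{\left(q,g \right)} = \frac{q + g}{g + 152} = \frac{g + q}{152 + g}$)
$R{\left(61 - -246,10 + 9 \left(-2\right) \right)} - -413322 = \frac{\left(10 + 9 \left(-2\right)\right) + \left(61 - -246\right)}{152 + \left(10 + 9 \left(-2\right)\right)} - -413322 = \frac{\left(10 - 18\right) + \left(61 + 246\right)}{152 + \left(10 - 18\right)} + 413322 = \frac{-8 + 307}{152 - 8} + 413322 = \frac{1}{144} \cdot 299 + 413322 = \frac{299}{144} + 413322 = \frac{59518667}{144}$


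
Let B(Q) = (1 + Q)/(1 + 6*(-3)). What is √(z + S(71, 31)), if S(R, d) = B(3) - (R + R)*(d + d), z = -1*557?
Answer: I*√2705397/17 ≈ 96.753*I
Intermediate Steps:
B(Q) = -1/17 - Q/17 (B(Q) = (1 + Q)/(1 - 18) = (1 + Q)/(-17) = (1 + Q)*(-1/17) = -1/17 - Q/17)
z = -557
S(R, d) = -4/17 - 4*R*d (S(R, d) = (-1/17 - 1/17*3) - (R + R)*(d + d) = (-1/17 - 3/17) - 2*R*2*d = -4/17 - 4*R*d)
√(z + S(71, 31)) = √(-557 + (-4/17 - 4*71*31)) = √(-557 + (-4/17 - 8804)) = √(-557 - 149672/17) = √(-159141/17) = I*√2705397/17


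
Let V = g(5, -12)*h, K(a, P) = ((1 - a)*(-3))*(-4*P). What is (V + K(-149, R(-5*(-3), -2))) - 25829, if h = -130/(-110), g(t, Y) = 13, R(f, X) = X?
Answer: -323550/11 ≈ -29414.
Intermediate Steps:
h = 13/11 (h = -130*(-1/110) = 13/11 ≈ 1.1818)
K(a, P) = -4*P*(-3 + 3*a) (K(a, P) = (-3 + 3*a)*(-4*P) = -4*P*(-3 + 3*a))
V = 169/11 (V = 13*(13/11) = 169/11 ≈ 15.364)
(V + K(-149, R(-5*(-3), -2))) - 25829 = (169/11 + 12*(-2)*(1 - 1*(-149))) - 25829 = (169/11 + 12*(-2)*(1 + 149)) - 25829 = (169/11 + 12*(-2)*150) - 25829 = (169/11 - 3600) - 25829 = -39431/11 - 25829 = -323550/11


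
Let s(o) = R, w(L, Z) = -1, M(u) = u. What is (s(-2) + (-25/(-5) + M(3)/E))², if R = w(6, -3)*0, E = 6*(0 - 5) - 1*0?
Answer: 2401/100 ≈ 24.010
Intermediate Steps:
E = -30 (E = 6*(-5) + 0 = -30 + 0 = -30)
R = 0 (R = -1*0 = 0)
s(o) = 0
(s(-2) + (-25/(-5) + M(3)/E))² = (0 + (-25/(-5) + 3/(-30)))² = (0 + (-25*(-⅕) + 3*(-1/30)))² = (0 + (5 - ⅒))² = (0 + 49/10)² = (49/10)² = 2401/100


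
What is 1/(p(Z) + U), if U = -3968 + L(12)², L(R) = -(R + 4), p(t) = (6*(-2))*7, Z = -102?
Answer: -1/3796 ≈ -0.00026344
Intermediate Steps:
p(t) = -84 (p(t) = -12*7 = -84)
L(R) = -4 - R (L(R) = -(4 + R) = -4 - R)
U = -3712 (U = -3968 + (-4 - 1*12)² = -3968 + (-4 - 12)² = -3968 + (-16)² = -3968 + 256 = -3712)
1/(p(Z) + U) = 1/(-84 - 3712) = 1/(-3796) = -1/3796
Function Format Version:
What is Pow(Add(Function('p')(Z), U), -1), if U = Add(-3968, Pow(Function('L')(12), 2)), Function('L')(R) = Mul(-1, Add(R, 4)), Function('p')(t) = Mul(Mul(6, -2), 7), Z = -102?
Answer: Rational(-1, 3796) ≈ -0.00026344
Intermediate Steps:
Function('p')(t) = -84 (Function('p')(t) = Mul(-12, 7) = -84)
Function('L')(R) = Add(-4, Mul(-1, R)) (Function('L')(R) = Mul(-1, Add(4, R)) = Add(-4, Mul(-1, R)))
U = -3712 (U = Add(-3968, Pow(Add(-4, Mul(-1, 12)), 2)) = Add(-3968, Pow(Add(-4, -12), 2)) = Add(-3968, Pow(-16, 2)) = Add(-3968, 256) = -3712)
Pow(Add(Function('p')(Z), U), -1) = Pow(Add(-84, -3712), -1) = Pow(-3796, -1) = Rational(-1, 3796)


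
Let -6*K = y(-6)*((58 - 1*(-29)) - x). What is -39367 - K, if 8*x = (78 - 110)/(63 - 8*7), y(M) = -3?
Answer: -551751/14 ≈ -39411.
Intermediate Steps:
x = -4/7 (x = ((78 - 110)/(63 - 8*7))/8 = (-32/(63 - 56))/8 = (-32/7)/8 = (-32*⅐)/8 = (⅛)*(-32/7) = -4/7 ≈ -0.57143)
K = 613/14 (K = -(-1)*((58 - 1*(-29)) - 1*(-4/7))/2 = -(-1)*((58 + 29) + 4/7)/2 = -(-1)*(87 + 4/7)/2 = -(-1)*613/(2*7) = -⅙*(-1839/7) = 613/14 ≈ 43.786)
-39367 - K = -39367 - 1*613/14 = -39367 - 613/14 = -551751/14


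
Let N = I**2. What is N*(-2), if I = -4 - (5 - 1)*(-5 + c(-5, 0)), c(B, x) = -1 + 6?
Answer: -32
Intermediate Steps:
c(B, x) = 5
I = -4 (I = -4 - (5 - 1)*(-5 + 5) = -4 - 4*0 = -4 - 1*0 = -4 + 0 = -4)
N = 16 (N = (-4)**2 = 16)
N*(-2) = 16*(-2) = -32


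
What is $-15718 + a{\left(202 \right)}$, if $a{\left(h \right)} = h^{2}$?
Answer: $25086$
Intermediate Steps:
$-15718 + a{\left(202 \right)} = -15718 + 202^{2} = -15718 + 40804 = 25086$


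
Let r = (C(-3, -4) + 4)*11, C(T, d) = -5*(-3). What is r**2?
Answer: 43681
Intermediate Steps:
C(T, d) = 15
r = 209 (r = (15 + 4)*11 = 19*11 = 209)
r**2 = 209**2 = 43681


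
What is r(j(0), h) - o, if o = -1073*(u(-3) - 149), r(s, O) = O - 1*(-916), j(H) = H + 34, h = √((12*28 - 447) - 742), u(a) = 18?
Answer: -139647 + I*√853 ≈ -1.3965e+5 + 29.206*I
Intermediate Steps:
h = I*√853 (h = √((336 - 447) - 742) = √(-111 - 742) = √(-853) = I*√853 ≈ 29.206*I)
j(H) = 34 + H
r(s, O) = 916 + O (r(s, O) = O + 916 = 916 + O)
o = 140563 (o = -1073*(18 - 149) = -1073*(-131) = 140563)
r(j(0), h) - o = (916 + I*√853) - 1*140563 = (916 + I*√853) - 140563 = -139647 + I*√853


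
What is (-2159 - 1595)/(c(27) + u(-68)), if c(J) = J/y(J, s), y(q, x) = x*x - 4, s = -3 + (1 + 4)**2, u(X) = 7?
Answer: -600640/1129 ≈ -532.01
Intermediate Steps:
s = 22 (s = -3 + 5**2 = -3 + 25 = 22)
y(q, x) = -4 + x**2 (y(q, x) = x**2 - 4 = -4 + x**2)
c(J) = J/480 (c(J) = J/(-4 + 22**2) = J/(-4 + 484) = J/480)
(-2159 - 1595)/(c(27) + u(-68)) = (-2159 - 1595)/((1/480)*27 + 7) = -3754/(9/160 + 7) = -3754/1129/160 = -3754*160/1129 = -600640/1129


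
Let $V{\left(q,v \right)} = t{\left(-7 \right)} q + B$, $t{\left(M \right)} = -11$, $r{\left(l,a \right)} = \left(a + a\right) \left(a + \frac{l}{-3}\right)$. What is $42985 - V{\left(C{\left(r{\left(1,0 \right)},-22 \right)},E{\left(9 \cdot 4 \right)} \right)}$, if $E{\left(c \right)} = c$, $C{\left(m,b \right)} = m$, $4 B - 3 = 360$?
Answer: $\frac{171577}{4} \approx 42894.0$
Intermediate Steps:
$B = \frac{363}{4}$ ($B = \frac{3}{4} + \frac{1}{4} \cdot 360 = \frac{3}{4} + 90 = \frac{363}{4} \approx 90.75$)
$r{\left(l,a \right)} = 2 a \left(a - \frac{l}{3}\right)$ ($r{\left(l,a \right)} = 2 a \left(a + l \left(- \frac{1}{3}\right)\right) = 2 a \left(a - \frac{l}{3}\right)$)
$V{\left(q,v \right)} = \frac{363}{4} - 11 q$ ($V{\left(q,v \right)} = - 11 q + \frac{363}{4} = \frac{363}{4} - 11 q$)
$42985 - V{\left(C{\left(r{\left(1,0 \right)},-22 \right)},E{\left(9 \cdot 4 \right)} \right)} = 42985 - \left(\frac{363}{4} - 11 \cdot \frac{2}{3} \cdot 0 \left(\left(-1\right) 1 + 3 \cdot 0\right)\right) = 42985 - \left(\frac{363}{4} - 11 \cdot \frac{2}{3} \cdot 0 \left(-1 + 0\right)\right) = 42985 - \left(\frac{363}{4} - 11 \cdot \frac{2}{3} \cdot 0 \left(-1\right)\right) = 42985 - \left(\frac{363}{4} - 0\right) = 42985 - \left(\frac{363}{4} + 0\right) = 42985 - \frac{363}{4} = \frac{171577}{4}$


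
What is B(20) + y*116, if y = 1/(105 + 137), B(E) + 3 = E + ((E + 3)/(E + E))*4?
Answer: 23933/1210 ≈ 19.779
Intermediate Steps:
B(E) = -3 + E + 2*(3 + E)/E (B(E) = -3 + (E + ((E + 3)/(E + E))*4) = -3 + (E + ((3 + E)/((2*E)))*4) = -3 + (E + ((3 + E)*(1/(2*E)))*4) = -3 + (E + ((3 + E)/(2*E))*4) = -3 + (E + 2*(3 + E)/E) = -3 + E + 2*(3 + E)/E)
y = 1/242 ≈ 0.0041322
B(20) + y*116 = (-1 + 20 + 6/20) + (1/242)*116 = (-1 + 20 + 6*(1/20)) + 58/121 = (-1 + 20 + 3/10) + 58/121 = 193/10 + 58/121 = 23933/1210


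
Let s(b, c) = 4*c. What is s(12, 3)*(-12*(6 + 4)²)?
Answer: -14400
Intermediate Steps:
s(12, 3)*(-12*(6 + 4)²) = (4*3)*(-12*(6 + 4)²) = 12*(-12*10²) = 12*(-12*100) = 12*(-1200) = -14400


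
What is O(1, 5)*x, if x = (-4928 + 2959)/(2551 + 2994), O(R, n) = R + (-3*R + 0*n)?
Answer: 3938/5545 ≈ 0.71019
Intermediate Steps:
O(R, n) = -2*R (O(R, n) = R + (-3*R + 0) = R - 3*R = -2*R)
x = -1969/5545 ≈ -0.35509
O(1, 5)*x = -2*1*(-1969/5545) = -2*(-1969/5545) = 3938/5545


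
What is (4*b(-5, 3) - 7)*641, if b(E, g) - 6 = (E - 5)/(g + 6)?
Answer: 72433/9 ≈ 8048.1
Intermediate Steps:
b(E, g) = 6 + (-5 + E)/(6 + g) (b(E, g) = 6 + (E - 5)/(g + 6) = 6 + (-5 + E)/(6 + g))
(4*b(-5, 3) - 7)*641 = (4*((31 - 5 + 6*3)/(6 + 3)) - 7)*641 = (4*((31 - 5 + 18)/9) - 7)*641 = (4*((⅑)*44) - 7)*641 = (4*(44/9) - 7)*641 = (176/9 - 7)*641 = (113/9)*641 = 72433/9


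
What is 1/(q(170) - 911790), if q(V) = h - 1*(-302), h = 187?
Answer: -1/911301 ≈ -1.0973e-6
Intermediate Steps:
q(V) = 489 (q(V) = 187 - 1*(-302) = 187 + 302 = 489)
1/(q(170) - 911790) = 1/(489 - 911790) = 1/(-911301) = -1/911301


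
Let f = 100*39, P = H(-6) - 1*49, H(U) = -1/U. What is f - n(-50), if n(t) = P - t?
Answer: 23393/6 ≈ 3898.8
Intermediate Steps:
P = -293/6 (P = -1/(-6) - 1*49 = -1*(-1/6) - 49 = 1/6 - 49 = -293/6 ≈ -48.833)
n(t) = -293/6 - t
f = 3900
f - n(-50) = 3900 - (-293/6 - 1*(-50)) = 3900 - (-293/6 + 50) = 3900 - 1*7/6 = 3900 - 7/6 = 23393/6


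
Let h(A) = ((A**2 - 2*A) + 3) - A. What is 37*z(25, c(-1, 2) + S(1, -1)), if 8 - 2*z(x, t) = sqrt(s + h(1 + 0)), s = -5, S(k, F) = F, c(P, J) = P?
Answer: 148 - 37*I ≈ 148.0 - 37.0*I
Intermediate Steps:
h(A) = 3 + A**2 - 3*A (h(A) = (3 + A**2 - 2*A) - A = 3 + A**2 - 3*A)
z(x, t) = 4 - I (z(x, t) = 4 - sqrt(-5 + (3 + (1 + 0)**2 - 3*(1 + 0)))/2 = 4 - sqrt(-5 + (3 + 1**2 - 3*1))/2 = 4 - sqrt(-5 + (3 + 1 - 3))/2 = 4 - sqrt(-5 + 1)/2 = 4 - I)
37*z(25, c(-1, 2) + S(1, -1)) = 37*(4 - I) = 148 - 37*I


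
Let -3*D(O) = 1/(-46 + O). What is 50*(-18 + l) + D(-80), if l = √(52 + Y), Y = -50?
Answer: -340199/378 + 50*√2 ≈ -829.29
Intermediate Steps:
D(O) = -1/(3*(-46 + O))
l = √2 (l = √(52 - 50) = √2 ≈ 1.4142)
50*(-18 + l) + D(-80) = 50*(-18 + √2) - 1/(-138 + 3*(-80)) = (-900 + 50*√2) - 1/(-138 - 240) = (-900 + 50*√2) - 1/(-378) = (-900 + 50*√2) - 1*(-1/378) = (-900 + 50*√2) + 1/378 = -340199/378 + 50*√2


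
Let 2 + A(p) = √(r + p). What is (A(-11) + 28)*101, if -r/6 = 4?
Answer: 2626 + 101*I*√35 ≈ 2626.0 + 597.52*I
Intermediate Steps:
r = -24 (r = -6*4 = -24)
A(p) = -2 + √(-24 + p)
(A(-11) + 28)*101 = ((-2 + √(-24 - 11)) + 28)*101 = ((-2 + √(-35)) + 28)*101 = ((-2 + I*√35) + 28)*101 = (26 + I*√35)*101 = 2626 + 101*I*√35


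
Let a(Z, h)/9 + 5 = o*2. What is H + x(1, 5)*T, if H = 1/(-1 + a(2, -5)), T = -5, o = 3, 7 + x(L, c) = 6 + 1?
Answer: ⅛ ≈ 0.12500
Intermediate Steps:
x(L, c) = 0 (x(L, c) = -7 + (6 + 1) = -7 + 7 = 0)
a(Z, h) = 9 (a(Z, h) = -45 + 9*(3*2) = -45 + 9*6 = -45 + 54 = 9)
H = ⅛ (H = 1/(-1 + 9) = 1/8 = ⅛ ≈ 0.12500)
H + x(1, 5)*T = ⅛ + 0*(-5) = ⅛ + 0 = ⅛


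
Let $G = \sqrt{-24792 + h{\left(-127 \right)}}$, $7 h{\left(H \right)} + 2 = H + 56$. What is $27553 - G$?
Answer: $27553 - \frac{i \sqrt{1215319}}{7} \approx 27553.0 - 157.49 i$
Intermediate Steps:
$h{\left(H \right)} = \frac{54}{7} + \frac{H}{7}$ ($h{\left(H \right)} = - \frac{2}{7} + \frac{H + 56}{7} = - \frac{2}{7} + \frac{56 + H}{7} = - \frac{2}{7} + \left(8 + \frac{H}{7}\right) = \frac{54}{7} + \frac{H}{7}$)
$G = \frac{i \sqrt{1215319}}{7}$ ($G = \sqrt{-24792 + \left(\frac{54}{7} + \frac{1}{7} \left(-127\right)\right)} = \sqrt{-24792 + \left(\frac{54}{7} - \frac{127}{7}\right)} = \sqrt{-24792 - \frac{73}{7}} = \sqrt{- \frac{173617}{7}} = \frac{i \sqrt{1215319}}{7} \approx 157.49 i$)
$27553 - G = 27553 - \frac{i \sqrt{1215319}}{7}$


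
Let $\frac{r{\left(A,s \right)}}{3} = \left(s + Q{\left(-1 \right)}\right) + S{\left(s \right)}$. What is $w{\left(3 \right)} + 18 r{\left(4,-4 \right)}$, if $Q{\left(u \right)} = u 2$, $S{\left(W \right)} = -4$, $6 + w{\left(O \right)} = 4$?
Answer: $-542$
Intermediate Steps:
$w{\left(O \right)} = -2$ ($w{\left(O \right)} = -6 + 4 = -2$)
$Q{\left(u \right)} = 2 u$
$r{\left(A,s \right)} = -18 + 3 s$ ($r{\left(A,s \right)} = 3 \left(\left(s + 2 \left(-1\right)\right) - 4\right) = 3 \left(\left(s - 2\right) - 4\right) = 3 \left(\left(-2 + s\right) - 4\right) = 3 \left(-6 + s\right) = -18 + 3 s$)
$w{\left(3 \right)} + 18 r{\left(4,-4 \right)} = -2 + 18 \left(-18 + 3 \left(-4\right)\right) = -2 + 18 \left(-18 - 12\right) = -2 + 18 \left(-30\right) = -2 - 540 = -542$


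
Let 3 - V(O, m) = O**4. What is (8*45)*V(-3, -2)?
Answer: -28080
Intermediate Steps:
V(O, m) = 3 - O**4
(8*45)*V(-3, -2) = (8*45)*(3 - 1*(-3)**4) = 360*(3 - 1*81) = 360*(3 - 81) = 360*(-78) = -28080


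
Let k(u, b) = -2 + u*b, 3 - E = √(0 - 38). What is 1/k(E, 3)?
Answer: I/(3*√38 + 7*I) ≈ 0.017903 + 0.047297*I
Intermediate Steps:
E = 3 - I*√38 (E = 3 - √(0 - 38) = 3 - √(-38) = 3 - I*√38 ≈ 3.0 - 6.1644*I)
k(u, b) = -2 + b*u
1/k(E, 3) = 1/(-2 + 3*(3 - I*√38)) = 1/(-2 + (9 - 3*I*√38)) = 1/(7 - 3*I*√38)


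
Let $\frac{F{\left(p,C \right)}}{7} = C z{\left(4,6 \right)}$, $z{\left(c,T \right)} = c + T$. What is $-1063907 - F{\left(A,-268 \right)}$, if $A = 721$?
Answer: $-1045147$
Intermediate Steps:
$z{\left(c,T \right)} = T + c$
$F{\left(p,C \right)} = 70 C$ ($F{\left(p,C \right)} = 7 C \left(6 + 4\right) = 7 C 10 = 7 \cdot 10 C = 70 C$)
$-1063907 - F{\left(A,-268 \right)} = -1063907 - 70 \left(-268\right) = -1063907 - -18760 = -1063907 + 18760 = -1045147$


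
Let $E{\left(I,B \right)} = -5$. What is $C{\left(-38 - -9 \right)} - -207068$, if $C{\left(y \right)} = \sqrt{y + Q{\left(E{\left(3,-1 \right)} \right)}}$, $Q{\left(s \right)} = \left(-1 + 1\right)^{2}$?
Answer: $207068 + i \sqrt{29} \approx 2.0707 \cdot 10^{5} + 5.3852 i$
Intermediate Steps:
$Q{\left(s \right)} = 0$ ($Q{\left(s \right)} = 0^{2} = 0$)
$C{\left(y \right)} = \sqrt{y}$ ($C{\left(y \right)} = \sqrt{y + 0} = \sqrt{y}$)
$C{\left(-38 - -9 \right)} - -207068 = \sqrt{-38 - -9} - -207068 = \sqrt{-38 + 9} + 207068 = \sqrt{-29} + 207068 = i \sqrt{29} + 207068 = 207068 + i \sqrt{29}$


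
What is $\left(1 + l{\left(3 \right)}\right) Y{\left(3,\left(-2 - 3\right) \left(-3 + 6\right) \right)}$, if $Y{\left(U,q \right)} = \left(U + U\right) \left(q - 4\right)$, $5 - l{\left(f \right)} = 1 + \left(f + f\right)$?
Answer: $114$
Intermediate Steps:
$l{\left(f \right)} = 4 - 2 f$ ($l{\left(f \right)} = 5 - \left(1 + \left(f + f\right)\right) = 5 - \left(1 + 2 f\right) = 4 - 2 f$)
$Y{\left(U,q \right)} = 2 U \left(-4 + q\right)$
$\left(1 + l{\left(3 \right)}\right) Y{\left(3,\left(-2 - 3\right) \left(-3 + 6\right) \right)} = \left(1 + \left(4 - 6\right)\right) 2 \cdot 3 \left(-4 + \left(-2 - 3\right) \left(-3 + 6\right)\right) = \left(1 + \left(4 - 6\right)\right) 2 \cdot 3 \left(-4 - 15\right) = \left(1 - 2\right) 2 \cdot 3 \left(-4 - 15\right) = - 2 \cdot 3 \left(-19\right) = \left(-1\right) \left(-114\right) = 114$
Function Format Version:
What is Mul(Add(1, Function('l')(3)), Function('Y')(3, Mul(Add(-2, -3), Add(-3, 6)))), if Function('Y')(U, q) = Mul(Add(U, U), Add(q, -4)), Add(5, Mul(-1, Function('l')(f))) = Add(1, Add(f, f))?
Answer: 114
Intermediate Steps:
Function('l')(f) = Add(4, Mul(-2, f)) (Function('l')(f) = Add(5, Mul(-1, Add(1, Add(f, f)))) = Add(5, Mul(-1, Add(1, Mul(2, f)))) = Add(5, Add(-1, Mul(-2, f))) = Add(4, Mul(-2, f)))
Function('Y')(U, q) = Mul(2, U, Add(-4, q)) (Function('Y')(U, q) = Mul(Mul(2, U), Add(-4, q)) = Mul(2, U, Add(-4, q)))
Mul(Add(1, Function('l')(3)), Function('Y')(3, Mul(Add(-2, -3), Add(-3, 6)))) = Mul(Add(1, Add(4, Mul(-2, 3))), Mul(2, 3, Add(-4, Mul(Add(-2, -3), Add(-3, 6))))) = Mul(Add(1, Add(4, -6)), Mul(2, 3, Add(-4, Mul(-5, 3)))) = Mul(Add(1, -2), Mul(2, 3, Add(-4, -15))) = Mul(-1, Mul(2, 3, -19)) = Mul(-1, -114) = 114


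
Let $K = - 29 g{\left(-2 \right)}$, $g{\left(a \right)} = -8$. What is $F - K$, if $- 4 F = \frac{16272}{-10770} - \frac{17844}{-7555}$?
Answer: $- \frac{629817881}{2712245} \approx -232.21$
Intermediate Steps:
$K = 232$ ($K = \left(-29\right) \left(-8\right) = 232$)
$F = - \frac{577041}{2712245}$ ($F = - \frac{\frac{16272}{-10770} - \frac{17844}{-7555}}{4} = - \frac{16272 \left(- \frac{1}{10770}\right) - - \frac{17844}{7555}}{4} = - \frac{- \frac{2712}{1795} + \frac{17844}{7555}}{4} = \left(- \frac{1}{4}\right) \frac{2308164}{2712245} = - \frac{577041}{2712245} \approx -0.21275$)
$F - K = - \frac{577041}{2712245} - 232 = - \frac{629817881}{2712245}$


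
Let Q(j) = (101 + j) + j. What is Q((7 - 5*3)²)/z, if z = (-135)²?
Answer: 229/18225 ≈ 0.012565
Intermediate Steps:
Q(j) = 101 + 2*j
z = 18225
Q((7 - 5*3)²)/z = (101 + 2*(7 - 5*3)²)/18225 = (101 + 2*(7 - 15)²)*(1/18225) = (101 + 2*(-8)²)*(1/18225) = (101 + 2*64)*(1/18225) = (101 + 128)*(1/18225) = 229*(1/18225) = 229/18225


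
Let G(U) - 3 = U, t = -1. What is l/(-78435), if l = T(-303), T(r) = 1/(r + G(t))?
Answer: 1/23608935 ≈ 4.2357e-8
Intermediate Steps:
G(U) = 3 + U
T(r) = 1/(2 + r) (T(r) = 1/(r + (3 - 1)) = 1/(r + 2) = 1/(2 + r))
l = -1/301 (l = 1/(2 - 303) = 1/(-301) = -1/301 ≈ -0.0033223)
l/(-78435) = -1/301/(-78435) = -1/301*(-1/78435) = 1/23608935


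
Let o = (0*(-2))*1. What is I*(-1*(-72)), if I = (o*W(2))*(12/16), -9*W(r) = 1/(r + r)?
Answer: 0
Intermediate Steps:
W(r) = -1/(18*r) (W(r) = -1/(9*(r + r)) = -1/(2*r)/9 = -1/(18*r))
o = 0 (o = 0*1 = 0)
I = 0 (I = (0*(-1/18/2))*(12/16) = (0*(-1/18*½))*(12*(1/16)) = (0*(-1/36))*(¾) = 0*(¾) = 0)
I*(-1*(-72)) = 0*(-1*(-72)) = 0*72 = 0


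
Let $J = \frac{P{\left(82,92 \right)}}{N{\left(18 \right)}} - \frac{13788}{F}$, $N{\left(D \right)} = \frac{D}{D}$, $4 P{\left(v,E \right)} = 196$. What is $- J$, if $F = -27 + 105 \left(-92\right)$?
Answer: $- \frac{162817}{3229} \approx -50.423$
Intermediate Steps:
$P{\left(v,E \right)} = 49$ ($P{\left(v,E \right)} = \frac{1}{4} \cdot 196 = 49$)
$F = -9687$ ($F = -27 - 9660 = -9687$)
$N{\left(D \right)} = 1$
$J = \frac{162817}{3229}$ ($J = \frac{49}{1} - \frac{13788}{-9687} = 49 \cdot 1 - - \frac{4596}{3229} = 49 + \frac{4596}{3229} = \frac{162817}{3229} \approx 50.423$)
$- J = \left(-1\right) \frac{162817}{3229} = - \frac{162817}{3229}$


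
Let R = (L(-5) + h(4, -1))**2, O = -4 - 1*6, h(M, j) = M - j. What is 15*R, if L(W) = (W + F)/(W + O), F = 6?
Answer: 5476/15 ≈ 365.07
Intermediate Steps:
O = -10 (O = -4 - 6 = -10)
L(W) = (6 + W)/(-10 + W) (L(W) = (W + 6)/(W - 10) = (6 + W)/(-10 + W))
R = 5476/225 (R = ((6 - 5)/(-10 - 5) + (4 - 1*(-1)))**2 = (1/(-15) + (4 + 1))**2 = (-1/15*1 + 5)**2 = (-1/15 + 5)**2 = (74/15)**2 = 5476/225 ≈ 24.338)
15*R = 15*(5476/225) = 5476/15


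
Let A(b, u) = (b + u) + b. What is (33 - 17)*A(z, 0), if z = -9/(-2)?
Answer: 144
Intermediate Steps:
z = 9/2 (z = -9*(-½) = 9/2 ≈ 4.5000)
A(b, u) = u + 2*b
(33 - 17)*A(z, 0) = (33 - 17)*(0 + 2*(9/2)) = 16*(0 + 9) = 16*9 = 144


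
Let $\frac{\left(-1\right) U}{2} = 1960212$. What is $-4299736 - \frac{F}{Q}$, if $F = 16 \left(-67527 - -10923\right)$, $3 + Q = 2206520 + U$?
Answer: $- \frac{7369348534216}{1713907} \approx -4.2997 \cdot 10^{6}$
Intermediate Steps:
$U = -3920424$ ($U = \left(-2\right) 1960212 = -3920424$)
$Q = -1713907$ ($Q = -3 + \left(2206520 - 3920424\right) = -3 - 1713904 = -1713907$)
$F = -905664$ ($F = 16 \left(-67527 + 10923\right) = 16 \left(-56604\right) = -905664$)
$-4299736 - \frac{F}{Q} = -4299736 - - \frac{905664}{-1713907} = -4299736 - \left(-905664\right) \left(- \frac{1}{1713907}\right) = -4299736 - \frac{905664}{1713907} = - \frac{7369348534216}{1713907}$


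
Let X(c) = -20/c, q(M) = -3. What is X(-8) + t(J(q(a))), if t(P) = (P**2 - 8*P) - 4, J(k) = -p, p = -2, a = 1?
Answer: -27/2 ≈ -13.500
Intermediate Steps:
J(k) = 2 (J(k) = -1*(-2) = 2)
t(P) = -4 + P**2 - 8*P
X(-8) + t(J(q(a))) = -20/(-8) + (-4 + 2**2 - 8*2) = -20*(-1/8) + (-4 + 4 - 16) = 5/2 - 16 = -27/2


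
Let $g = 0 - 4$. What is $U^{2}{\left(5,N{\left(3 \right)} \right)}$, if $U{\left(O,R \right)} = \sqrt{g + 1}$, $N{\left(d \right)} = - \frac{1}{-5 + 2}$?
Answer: $-3$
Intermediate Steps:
$N{\left(d \right)} = \frac{1}{3}$ ($N{\left(d \right)} = - \frac{1}{-3} = \left(-1\right) \left(- \frac{1}{3}\right) = \frac{1}{3}$)
$g = -4$ ($g = 0 - 4 = -4$)
$U{\left(O,R \right)} = i \sqrt{3}$ ($U{\left(O,R \right)} = \sqrt{-4 + 1} = \sqrt{-3} = i \sqrt{3}$)
$U^{2}{\left(5,N{\left(3 \right)} \right)} = \left(i \sqrt{3}\right)^{2} = -3$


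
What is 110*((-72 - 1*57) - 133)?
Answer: -28820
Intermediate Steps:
110*((-72 - 1*57) - 133) = 110*((-72 - 57) - 133) = 110*(-129 - 133) = 110*(-262) = -28820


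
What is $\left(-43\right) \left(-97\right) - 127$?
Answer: $4044$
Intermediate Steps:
$\left(-43\right) \left(-97\right) - 127 = 4171 - 127 = 4044$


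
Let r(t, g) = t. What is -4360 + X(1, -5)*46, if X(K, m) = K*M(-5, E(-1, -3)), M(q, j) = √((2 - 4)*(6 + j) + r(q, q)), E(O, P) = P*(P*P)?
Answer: -4360 + 46*√37 ≈ -4080.2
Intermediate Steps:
E(O, P) = P³ (E(O, P) = P*P² = P³)
M(q, j) = √(-12 + q - 2*j) (M(q, j) = √((2 - 4)*(6 + j) + q) = √(-2*(6 + j) + q) = √((-12 - 2*j) + q) = √(-12 + q - 2*j))
X(K, m) = K*√37 (X(K, m) = K*√(-12 - 5 - 2*(-3)³) = K*√(-12 - 5 - 2*(-27)) = K*√(-12 - 5 + 54) = K*√37)
-4360 + X(1, -5)*46 = -4360 + (1*√37)*46 = -4360 + √37*46 = -4360 + 46*√37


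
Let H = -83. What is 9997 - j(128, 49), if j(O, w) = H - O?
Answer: 10208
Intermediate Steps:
j(O, w) = -83 - O
9997 - j(128, 49) = 9997 - (-83 - 1*128) = 9997 - (-83 - 128) = 9997 - 1*(-211) = 9997 + 211 = 10208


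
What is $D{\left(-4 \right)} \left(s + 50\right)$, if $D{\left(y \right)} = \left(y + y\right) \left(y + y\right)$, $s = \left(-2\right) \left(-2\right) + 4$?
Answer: $3712$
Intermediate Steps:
$s = 8$ ($s = 4 + 4 = 8$)
$D{\left(y \right)} = 4 y^{2}$ ($D{\left(y \right)} = 2 y 2 y = 4 y^{2}$)
$D{\left(-4 \right)} \left(s + 50\right) = 4 \left(-4\right)^{2} \left(8 + 50\right) = 4 \cdot 16 \cdot 58 = 64 \cdot 58 = 3712$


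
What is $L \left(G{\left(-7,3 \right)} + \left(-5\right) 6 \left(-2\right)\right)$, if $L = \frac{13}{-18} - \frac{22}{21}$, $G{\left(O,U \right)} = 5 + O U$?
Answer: $- \frac{4906}{63} \approx -77.873$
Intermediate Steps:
$L = - \frac{223}{126}$ ($L = 13 \left(- \frac{1}{18}\right) - \frac{22}{21} = - \frac{13}{18} - \frac{22}{21} = - \frac{223}{126} \approx -1.7698$)
$L \left(G{\left(-7,3 \right)} + \left(-5\right) 6 \left(-2\right)\right) = - \frac{223 \left(\left(5 - 21\right) + \left(-5\right) 6 \left(-2\right)\right)}{126} = - \frac{223 \left(\left(5 - 21\right) - -60\right)}{126} = - \frac{223 \left(-16 + 60\right)}{126} = \left(- \frac{223}{126}\right) 44 = - \frac{4906}{63}$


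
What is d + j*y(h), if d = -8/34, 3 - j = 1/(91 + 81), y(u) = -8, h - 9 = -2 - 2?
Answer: -17682/731 ≈ -24.189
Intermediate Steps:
h = 5 (h = 9 + (-2 - 2) = 9 - 4 = 5)
j = 515/172 (j = 3 - 1/(91 + 81) = 3 - 1/172 = 515/172 ≈ 2.9942)
d = -4/17 (d = -8*1/34 = -4/17 ≈ -0.23529)
d + j*y(h) = -4/17 + (515/172)*(-8) = -4/17 - 1030/43 = -17682/731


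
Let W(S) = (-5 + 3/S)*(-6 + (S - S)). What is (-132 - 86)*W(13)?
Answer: -81096/13 ≈ -6238.2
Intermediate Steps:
W(S) = 30 - 18/S (W(S) = (-5 + 3/S)*(-6 + 0) = (-5 + 3/S)*(-6) = 30 - 18/S)
(-132 - 86)*W(13) = (-132 - 86)*(30 - 18/13) = -218*(30 - 18*1/13) = -218*(30 - 18/13) = -218*372/13 = -81096/13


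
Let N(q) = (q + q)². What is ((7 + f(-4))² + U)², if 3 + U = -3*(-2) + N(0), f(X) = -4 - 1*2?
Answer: 16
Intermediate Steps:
f(X) = -6 (f(X) = -4 - 2 = -6)
N(q) = 4*q² (N(q) = (2*q)² = 4*q²)
U = 3 (U = -3 + (-3*(-2) + 4*0²) = -3 + (6 + 4*0) = -3 + (6 + 0) = -3 + 6 = 3)
((7 + f(-4))² + U)² = ((7 - 6)² + 3)² = (1² + 3)² = (1 + 3)² = 4² = 16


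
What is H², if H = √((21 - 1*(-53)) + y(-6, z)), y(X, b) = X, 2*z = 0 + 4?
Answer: 68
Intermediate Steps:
z = 2 (z = (0 + 4)/2 = (½)*4 = 2)
H = 2*√17 (H = √((21 - 1*(-53)) - 6) = √((21 + 53) - 6) = √(74 - 6) = √68 = 2*√17 ≈ 8.2462)
H² = (2*√17)² = 68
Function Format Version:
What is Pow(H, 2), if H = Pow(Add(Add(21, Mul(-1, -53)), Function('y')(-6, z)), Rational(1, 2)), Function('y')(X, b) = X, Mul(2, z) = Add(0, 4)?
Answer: 68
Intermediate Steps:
z = 2 (z = Mul(Rational(1, 2), Add(0, 4)) = Mul(Rational(1, 2), 4) = 2)
H = Mul(2, Pow(17, Rational(1, 2))) (H = Pow(Add(Add(21, Mul(-1, -53)), -6), Rational(1, 2)) = Pow(Add(Add(21, 53), -6), Rational(1, 2)) = Pow(Add(74, -6), Rational(1, 2)) = Pow(68, Rational(1, 2)) = Mul(2, Pow(17, Rational(1, 2))) ≈ 8.2462)
Pow(H, 2) = Pow(Mul(2, Pow(17, Rational(1, 2))), 2) = 68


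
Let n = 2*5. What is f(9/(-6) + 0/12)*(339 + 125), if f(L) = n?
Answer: 4640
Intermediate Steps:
n = 10
f(L) = 10
f(9/(-6) + 0/12)*(339 + 125) = 10*(339 + 125) = 10*464 = 4640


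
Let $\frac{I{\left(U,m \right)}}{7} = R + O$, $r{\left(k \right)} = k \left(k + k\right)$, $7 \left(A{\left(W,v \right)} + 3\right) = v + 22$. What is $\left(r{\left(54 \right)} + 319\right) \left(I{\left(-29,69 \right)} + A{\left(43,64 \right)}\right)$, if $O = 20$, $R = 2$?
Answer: $\frac{7030593}{7} \approx 1.0044 \cdot 10^{6}$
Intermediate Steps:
$A{\left(W,v \right)} = \frac{1}{7} + \frac{v}{7}$ ($A{\left(W,v \right)} = -3 + \frac{v + 22}{7} = -3 + \frac{22 + v}{7} = -3 + \left(\frac{22}{7} + \frac{v}{7}\right) = \frac{1}{7} + \frac{v}{7}$)
$r{\left(k \right)} = 2 k^{2}$ ($r{\left(k \right)} = k 2 k = 2 k^{2}$)
$I{\left(U,m \right)} = 154$ ($I{\left(U,m \right)} = 7 \left(2 + 20\right) = 7 \cdot 22 = 154$)
$\left(r{\left(54 \right)} + 319\right) \left(I{\left(-29,69 \right)} + A{\left(43,64 \right)}\right) = \left(2 \cdot 54^{2} + 319\right) \left(154 + \left(\frac{1}{7} + \frac{1}{7} \cdot 64\right)\right) = \left(2 \cdot 2916 + 319\right) \left(154 + \left(\frac{1}{7} + \frac{64}{7}\right)\right) = \left(5832 + 319\right) \left(154 + \frac{65}{7}\right) = 6151 \cdot \frac{1143}{7} = \frac{7030593}{7}$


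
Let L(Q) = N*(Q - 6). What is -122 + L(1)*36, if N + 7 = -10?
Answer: 2938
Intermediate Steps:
N = -17 (N = -7 - 10 = -17)
L(Q) = 102 - 17*Q (L(Q) = -17*(Q - 6) = -17*(-6 + Q) = 102 - 17*Q)
-122 + L(1)*36 = -122 + (102 - 17*1)*36 = -122 + (102 - 17)*36 = -122 + 85*36 = -122 + 3060 = 2938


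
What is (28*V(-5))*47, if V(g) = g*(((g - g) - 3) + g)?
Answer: 52640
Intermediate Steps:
V(g) = g*(-3 + g) (V(g) = g*((0 - 3) + g) = g*(-3 + g))
(28*V(-5))*47 = (28*(-5*(-3 - 5)))*47 = (28*(-5*(-8)))*47 = (28*40)*47 = 1120*47 = 52640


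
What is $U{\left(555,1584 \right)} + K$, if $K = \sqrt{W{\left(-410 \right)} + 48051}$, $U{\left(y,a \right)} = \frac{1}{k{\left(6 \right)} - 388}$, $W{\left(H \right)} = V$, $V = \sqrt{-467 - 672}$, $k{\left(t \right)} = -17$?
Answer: $- \frac{1}{405} + \sqrt{48051 + i \sqrt{1139}} \approx 219.2 + 0.07698 i$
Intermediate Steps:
$V = i \sqrt{1139}$ ($V = \sqrt{-1139} = i \sqrt{1139} \approx 33.749 i$)
$W{\left(H \right)} = i \sqrt{1139}$
$U{\left(y,a \right)} = - \frac{1}{405}$ ($U{\left(y,a \right)} = \frac{1}{-17 - 388} = \frac{1}{-405} = - \frac{1}{405}$)
$K = \sqrt{48051 + i \sqrt{1139}}$ ($K = \sqrt{i \sqrt{1139} + 48051} = \sqrt{48051 + i \sqrt{1139}} \approx 219.21 + 0.077 i$)
$U{\left(555,1584 \right)} + K = - \frac{1}{405} + \sqrt{48051 + i \sqrt{1139}}$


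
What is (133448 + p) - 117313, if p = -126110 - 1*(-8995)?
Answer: -100980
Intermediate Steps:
p = -117115 (p = -126110 + 8995 = -117115)
(133448 + p) - 117313 = (133448 - 117115) - 117313 = 16333 - 117313 = -100980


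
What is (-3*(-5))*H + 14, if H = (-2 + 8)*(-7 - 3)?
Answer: -886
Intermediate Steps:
H = -60 (H = 6*(-10) = -60)
(-3*(-5))*H + 14 = -3*(-5)*(-60) + 14 = 15*(-60) + 14 = -900 + 14 = -886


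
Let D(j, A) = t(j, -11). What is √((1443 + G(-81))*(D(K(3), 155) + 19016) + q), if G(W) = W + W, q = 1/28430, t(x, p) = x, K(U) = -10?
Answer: √19678571725149830/28430 ≈ 4934.2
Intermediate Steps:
D(j, A) = j
q = 1/28430 ≈ 3.5174e-5
G(W) = 2*W
√((1443 + G(-81))*(D(K(3), 155) + 19016) + q) = √((1443 + 2*(-81))*(-10 + 19016) + 1/28430) = √((1443 - 162)*19006 + 1/28430) = √(1281*19006 + 1/28430) = √(24346686 + 1/28430) = √(692176282981/28430) = √19678571725149830/28430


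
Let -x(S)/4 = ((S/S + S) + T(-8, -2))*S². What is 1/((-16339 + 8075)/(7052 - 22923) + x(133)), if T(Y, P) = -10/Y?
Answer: -15871/151881478115 ≈ -1.0450e-7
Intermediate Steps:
x(S) = -4*S²*(9/4 + S) (x(S) = -4*((S/S + S) - 10/(-8))*S² = -4*((1 + S) - 10*(-⅛))*S² = -4*((1 + S) + 5/4)*S² = -4*(9/4 + S)*S² = -4*S²*(9/4 + S))
1/((-16339 + 8075)/(7052 - 22923) + x(133)) = 1/((-16339 + 8075)/(7052 - 22923) + 133²*(-9 - 4*133)) = 1/(-8264/(-15871) + 17689*(-9 - 532)) = 1/(-8264*(-1/15871) + 17689*(-541)) = 1/(8264/15871 - 9569749) = 1/(-151881478115/15871) = -15871/151881478115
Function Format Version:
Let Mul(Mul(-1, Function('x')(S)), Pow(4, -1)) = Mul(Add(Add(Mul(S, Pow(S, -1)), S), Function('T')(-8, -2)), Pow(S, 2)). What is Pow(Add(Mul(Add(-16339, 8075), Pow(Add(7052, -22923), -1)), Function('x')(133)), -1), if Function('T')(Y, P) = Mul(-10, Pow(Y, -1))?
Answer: Rational(-15871, 151881478115) ≈ -1.0450e-7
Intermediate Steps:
Function('x')(S) = Mul(-4, Pow(S, 2), Add(Rational(9, 4), S)) (Function('x')(S) = Mul(-4, Mul(Add(Add(Mul(S, Pow(S, -1)), S), Mul(-10, Pow(-8, -1))), Pow(S, 2))) = Mul(-4, Mul(Add(Add(1, S), Mul(-10, Rational(-1, 8))), Pow(S, 2))) = Mul(-4, Mul(Add(Add(1, S), Rational(5, 4)), Pow(S, 2))) = Mul(-4, Mul(Add(Rational(9, 4), S), Pow(S, 2))) = Mul(-4, Mul(Pow(S, 2), Add(Rational(9, 4), S))) = Mul(-4, Pow(S, 2), Add(Rational(9, 4), S)))
Pow(Add(Mul(Add(-16339, 8075), Pow(Add(7052, -22923), -1)), Function('x')(133)), -1) = Pow(Add(Mul(Add(-16339, 8075), Pow(Add(7052, -22923), -1)), Mul(Pow(133, 2), Add(-9, Mul(-4, 133)))), -1) = Pow(Add(Mul(-8264, Pow(-15871, -1)), Mul(17689, Add(-9, -532))), -1) = Pow(Add(Mul(-8264, Rational(-1, 15871)), Mul(17689, -541)), -1) = Pow(Add(Rational(8264, 15871), -9569749), -1) = Pow(Rational(-151881478115, 15871), -1) = Rational(-15871, 151881478115)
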